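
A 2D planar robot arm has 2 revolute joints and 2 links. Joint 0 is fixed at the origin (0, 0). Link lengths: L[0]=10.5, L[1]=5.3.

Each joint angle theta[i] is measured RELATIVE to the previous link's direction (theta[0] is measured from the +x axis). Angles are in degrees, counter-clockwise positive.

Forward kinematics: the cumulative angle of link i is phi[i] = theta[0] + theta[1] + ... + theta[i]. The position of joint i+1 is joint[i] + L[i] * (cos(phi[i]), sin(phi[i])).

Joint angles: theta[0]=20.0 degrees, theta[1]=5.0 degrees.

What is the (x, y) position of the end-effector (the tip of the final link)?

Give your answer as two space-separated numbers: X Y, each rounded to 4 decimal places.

Answer: 14.6702 5.8311

Derivation:
joint[0] = (0.0000, 0.0000)  (base)
link 0: phi[0] = 20 = 20 deg
  cos(20 deg) = 0.9397, sin(20 deg) = 0.3420
  joint[1] = (0.0000, 0.0000) + 10.5 * (0.9397, 0.3420) = (0.0000 + 9.8668, 0.0000 + 3.5912) = (9.8668, 3.5912)
link 1: phi[1] = 20 + 5 = 25 deg
  cos(25 deg) = 0.9063, sin(25 deg) = 0.4226
  joint[2] = (9.8668, 3.5912) + 5.3 * (0.9063, 0.4226) = (9.8668 + 4.8034, 3.5912 + 2.2399) = (14.6702, 5.8311)
End effector: (14.6702, 5.8311)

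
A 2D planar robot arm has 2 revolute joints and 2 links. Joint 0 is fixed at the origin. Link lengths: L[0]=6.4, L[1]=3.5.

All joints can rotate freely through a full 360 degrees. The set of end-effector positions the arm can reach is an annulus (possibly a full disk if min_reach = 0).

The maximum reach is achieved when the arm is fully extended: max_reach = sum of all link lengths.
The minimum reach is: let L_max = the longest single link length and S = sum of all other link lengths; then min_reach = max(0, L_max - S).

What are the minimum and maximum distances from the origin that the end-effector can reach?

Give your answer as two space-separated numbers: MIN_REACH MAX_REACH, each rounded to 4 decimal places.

Answer: 2.9000 9.9000

Derivation:
Link lengths: [6.4, 3.5]
max_reach = 6.4 + 3.5 = 9.9
L_max = max([6.4, 3.5]) = 6.4
S (sum of others) = 9.9 - 6.4 = 3.5
min_reach = max(0, 6.4 - 3.5) = max(0, 2.9) = 2.9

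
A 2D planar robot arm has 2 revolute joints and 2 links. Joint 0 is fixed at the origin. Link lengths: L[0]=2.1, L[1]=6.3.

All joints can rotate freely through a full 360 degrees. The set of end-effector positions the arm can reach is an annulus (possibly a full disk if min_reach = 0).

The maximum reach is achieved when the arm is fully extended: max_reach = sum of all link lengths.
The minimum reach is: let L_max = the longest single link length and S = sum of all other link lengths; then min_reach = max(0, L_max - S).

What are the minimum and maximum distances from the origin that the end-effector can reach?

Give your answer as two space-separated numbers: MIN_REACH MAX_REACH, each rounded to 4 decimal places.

Link lengths: [2.1, 6.3]
max_reach = 2.1 + 6.3 = 8.4
L_max = max([2.1, 6.3]) = 6.3
S (sum of others) = 8.4 - 6.3 = 2.1
min_reach = max(0, 6.3 - 2.1) = max(0, 4.2) = 4.2

Answer: 4.2000 8.4000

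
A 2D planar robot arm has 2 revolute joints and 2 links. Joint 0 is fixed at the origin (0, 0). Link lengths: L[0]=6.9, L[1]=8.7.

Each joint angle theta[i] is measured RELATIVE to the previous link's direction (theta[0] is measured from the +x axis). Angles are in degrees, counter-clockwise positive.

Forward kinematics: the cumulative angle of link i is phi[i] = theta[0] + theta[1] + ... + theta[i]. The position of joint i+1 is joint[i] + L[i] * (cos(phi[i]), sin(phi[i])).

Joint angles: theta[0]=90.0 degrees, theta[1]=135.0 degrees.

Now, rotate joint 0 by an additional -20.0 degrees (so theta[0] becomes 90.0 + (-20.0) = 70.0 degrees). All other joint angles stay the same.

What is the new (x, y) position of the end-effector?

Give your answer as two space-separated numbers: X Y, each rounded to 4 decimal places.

joint[0] = (0.0000, 0.0000)  (base)
link 0: phi[0] = 70 = 70 deg
  cos(70 deg) = 0.3420, sin(70 deg) = 0.9397
  joint[1] = (0.0000, 0.0000) + 6.9 * (0.3420, 0.9397) = (0.0000 + 2.3599, 0.0000 + 6.4839) = (2.3599, 6.4839)
link 1: phi[1] = 70 + 135 = 205 deg
  cos(205 deg) = -0.9063, sin(205 deg) = -0.4226
  joint[2] = (2.3599, 6.4839) + 8.7 * (-0.9063, -0.4226) = (2.3599 + -7.8849, 6.4839 + -3.6768) = (-5.5249, 2.8071)
End effector: (-5.5249, 2.8071)

Answer: -5.5249 2.8071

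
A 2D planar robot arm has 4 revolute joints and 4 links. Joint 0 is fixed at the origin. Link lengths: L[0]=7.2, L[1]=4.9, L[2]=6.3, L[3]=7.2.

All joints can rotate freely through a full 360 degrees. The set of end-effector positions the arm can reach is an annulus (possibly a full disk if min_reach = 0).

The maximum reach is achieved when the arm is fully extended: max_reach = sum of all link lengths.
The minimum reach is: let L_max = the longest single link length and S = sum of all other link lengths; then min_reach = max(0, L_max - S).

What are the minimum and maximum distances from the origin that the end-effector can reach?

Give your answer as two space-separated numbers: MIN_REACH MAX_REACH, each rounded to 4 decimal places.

Link lengths: [7.2, 4.9, 6.3, 7.2]
max_reach = 7.2 + 4.9 + 6.3 + 7.2 = 25.6
L_max = max([7.2, 4.9, 6.3, 7.2]) = 7.2
S (sum of others) = 25.6 - 7.2 = 18.4
min_reach = max(0, 7.2 - 18.4) = max(0, -11.2) = 0

Answer: 0.0000 25.6000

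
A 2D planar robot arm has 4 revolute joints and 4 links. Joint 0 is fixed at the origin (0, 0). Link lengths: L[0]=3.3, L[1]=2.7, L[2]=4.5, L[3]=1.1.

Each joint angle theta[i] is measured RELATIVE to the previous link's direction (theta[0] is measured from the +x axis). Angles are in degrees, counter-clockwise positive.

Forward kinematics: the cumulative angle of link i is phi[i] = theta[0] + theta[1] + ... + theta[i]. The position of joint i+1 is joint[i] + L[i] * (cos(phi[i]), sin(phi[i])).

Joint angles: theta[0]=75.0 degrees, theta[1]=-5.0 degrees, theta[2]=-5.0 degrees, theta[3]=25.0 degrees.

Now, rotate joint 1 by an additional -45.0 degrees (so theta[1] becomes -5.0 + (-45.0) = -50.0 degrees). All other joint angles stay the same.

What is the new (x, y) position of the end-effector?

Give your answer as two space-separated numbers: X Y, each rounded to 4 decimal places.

joint[0] = (0.0000, 0.0000)  (base)
link 0: phi[0] = 75 = 75 deg
  cos(75 deg) = 0.2588, sin(75 deg) = 0.9659
  joint[1] = (0.0000, 0.0000) + 3.3 * (0.2588, 0.9659) = (0.0000 + 0.8541, 0.0000 + 3.1876) = (0.8541, 3.1876)
link 1: phi[1] = 75 + -50 = 25 deg
  cos(25 deg) = 0.9063, sin(25 deg) = 0.4226
  joint[2] = (0.8541, 3.1876) + 2.7 * (0.9063, 0.4226) = (0.8541 + 2.4470, 3.1876 + 1.1411) = (3.3011, 4.3286)
link 2: phi[2] = 75 + -50 + -5 = 20 deg
  cos(20 deg) = 0.9397, sin(20 deg) = 0.3420
  joint[3] = (3.3011, 4.3286) + 4.5 * (0.9397, 0.3420) = (3.3011 + 4.2286, 4.3286 + 1.5391) = (7.5298, 5.8677)
link 3: phi[3] = 75 + -50 + -5 + 25 = 45 deg
  cos(45 deg) = 0.7071, sin(45 deg) = 0.7071
  joint[4] = (7.5298, 5.8677) + 1.1 * (0.7071, 0.7071) = (7.5298 + 0.7778, 5.8677 + 0.7778) = (8.3076, 6.6455)
End effector: (8.3076, 6.6455)

Answer: 8.3076 6.6455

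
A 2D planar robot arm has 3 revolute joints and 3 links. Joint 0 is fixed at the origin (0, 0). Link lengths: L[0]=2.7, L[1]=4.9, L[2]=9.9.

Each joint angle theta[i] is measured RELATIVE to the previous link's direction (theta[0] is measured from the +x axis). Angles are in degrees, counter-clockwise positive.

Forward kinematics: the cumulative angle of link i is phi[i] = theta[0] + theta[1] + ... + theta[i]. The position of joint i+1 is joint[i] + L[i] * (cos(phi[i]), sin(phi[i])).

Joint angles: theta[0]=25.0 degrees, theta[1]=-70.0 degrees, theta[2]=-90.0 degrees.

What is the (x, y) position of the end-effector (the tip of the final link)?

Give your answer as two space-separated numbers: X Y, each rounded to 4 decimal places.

joint[0] = (0.0000, 0.0000)  (base)
link 0: phi[0] = 25 = 25 deg
  cos(25 deg) = 0.9063, sin(25 deg) = 0.4226
  joint[1] = (0.0000, 0.0000) + 2.7 * (0.9063, 0.4226) = (0.0000 + 2.4470, 0.0000 + 1.1411) = (2.4470, 1.1411)
link 1: phi[1] = 25 + -70 = -45 deg
  cos(-45 deg) = 0.7071, sin(-45 deg) = -0.7071
  joint[2] = (2.4470, 1.1411) + 4.9 * (0.7071, -0.7071) = (2.4470 + 3.4648, 1.1411 + -3.4648) = (5.9119, -2.3238)
link 2: phi[2] = 25 + -70 + -90 = -135 deg
  cos(-135 deg) = -0.7071, sin(-135 deg) = -0.7071
  joint[3] = (5.9119, -2.3238) + 9.9 * (-0.7071, -0.7071) = (5.9119 + -7.0004, -2.3238 + -7.0004) = (-1.0885, -9.3241)
End effector: (-1.0885, -9.3241)

Answer: -1.0885 -9.3241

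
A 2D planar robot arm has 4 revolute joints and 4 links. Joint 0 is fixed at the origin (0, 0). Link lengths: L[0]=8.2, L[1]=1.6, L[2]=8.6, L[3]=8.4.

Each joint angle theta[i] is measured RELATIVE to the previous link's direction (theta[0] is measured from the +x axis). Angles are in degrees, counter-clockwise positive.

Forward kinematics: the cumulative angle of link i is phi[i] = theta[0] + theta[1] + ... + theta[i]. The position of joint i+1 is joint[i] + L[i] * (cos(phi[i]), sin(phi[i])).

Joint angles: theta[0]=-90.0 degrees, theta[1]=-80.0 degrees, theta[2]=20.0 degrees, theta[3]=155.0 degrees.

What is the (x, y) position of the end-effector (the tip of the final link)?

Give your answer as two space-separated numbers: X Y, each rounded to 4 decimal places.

Answer: -0.6555 -12.0457

Derivation:
joint[0] = (0.0000, 0.0000)  (base)
link 0: phi[0] = -90 = -90 deg
  cos(-90 deg) = 0.0000, sin(-90 deg) = -1.0000
  joint[1] = (0.0000, 0.0000) + 8.2 * (0.0000, -1.0000) = (0.0000 + 0.0000, 0.0000 + -8.2000) = (0.0000, -8.2000)
link 1: phi[1] = -90 + -80 = -170 deg
  cos(-170 deg) = -0.9848, sin(-170 deg) = -0.1736
  joint[2] = (0.0000, -8.2000) + 1.6 * (-0.9848, -0.1736) = (0.0000 + -1.5757, -8.2000 + -0.2778) = (-1.5757, -8.4778)
link 2: phi[2] = -90 + -80 + 20 = -150 deg
  cos(-150 deg) = -0.8660, sin(-150 deg) = -0.5000
  joint[3] = (-1.5757, -8.4778) + 8.6 * (-0.8660, -0.5000) = (-1.5757 + -7.4478, -8.4778 + -4.3000) = (-9.0235, -12.7778)
link 3: phi[3] = -90 + -80 + 20 + 155 = 5 deg
  cos(5 deg) = 0.9962, sin(5 deg) = 0.0872
  joint[4] = (-9.0235, -12.7778) + 8.4 * (0.9962, 0.0872) = (-9.0235 + 8.3680, -12.7778 + 0.7321) = (-0.6555, -12.0457)
End effector: (-0.6555, -12.0457)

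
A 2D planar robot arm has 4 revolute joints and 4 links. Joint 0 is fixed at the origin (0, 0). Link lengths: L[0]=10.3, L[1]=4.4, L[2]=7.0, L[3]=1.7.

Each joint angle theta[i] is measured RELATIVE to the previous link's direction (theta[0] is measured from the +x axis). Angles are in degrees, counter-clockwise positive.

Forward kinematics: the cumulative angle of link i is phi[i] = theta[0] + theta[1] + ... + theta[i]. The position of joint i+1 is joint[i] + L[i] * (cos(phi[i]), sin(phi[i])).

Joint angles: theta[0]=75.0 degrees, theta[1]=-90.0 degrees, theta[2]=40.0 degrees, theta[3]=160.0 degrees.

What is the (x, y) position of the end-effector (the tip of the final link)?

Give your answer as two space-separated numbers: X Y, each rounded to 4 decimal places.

Answer: 11.5665 11.6204

Derivation:
joint[0] = (0.0000, 0.0000)  (base)
link 0: phi[0] = 75 = 75 deg
  cos(75 deg) = 0.2588, sin(75 deg) = 0.9659
  joint[1] = (0.0000, 0.0000) + 10.3 * (0.2588, 0.9659) = (0.0000 + 2.6658, 0.0000 + 9.9490) = (2.6658, 9.9490)
link 1: phi[1] = 75 + -90 = -15 deg
  cos(-15 deg) = 0.9659, sin(-15 deg) = -0.2588
  joint[2] = (2.6658, 9.9490) + 4.4 * (0.9659, -0.2588) = (2.6658 + 4.2501, 9.9490 + -1.1388) = (6.9159, 8.8102)
link 2: phi[2] = 75 + -90 + 40 = 25 deg
  cos(25 deg) = 0.9063, sin(25 deg) = 0.4226
  joint[3] = (6.9159, 8.8102) + 7 * (0.9063, 0.4226) = (6.9159 + 6.3442, 8.8102 + 2.9583) = (13.2601, 11.7686)
link 3: phi[3] = 75 + -90 + 40 + 160 = 185 deg
  cos(185 deg) = -0.9962, sin(185 deg) = -0.0872
  joint[4] = (13.2601, 11.7686) + 1.7 * (-0.9962, -0.0872) = (13.2601 + -1.6935, 11.7686 + -0.1482) = (11.5665, 11.6204)
End effector: (11.5665, 11.6204)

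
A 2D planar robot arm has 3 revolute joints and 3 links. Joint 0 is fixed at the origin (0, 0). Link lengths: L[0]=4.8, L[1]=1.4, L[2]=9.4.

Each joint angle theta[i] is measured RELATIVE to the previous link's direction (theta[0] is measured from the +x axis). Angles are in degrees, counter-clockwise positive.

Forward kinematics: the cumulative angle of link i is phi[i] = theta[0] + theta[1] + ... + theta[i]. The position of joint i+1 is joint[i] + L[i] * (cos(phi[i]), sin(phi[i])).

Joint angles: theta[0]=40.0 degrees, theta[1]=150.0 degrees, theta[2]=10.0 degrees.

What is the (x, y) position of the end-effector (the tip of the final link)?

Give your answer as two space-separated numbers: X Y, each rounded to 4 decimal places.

Answer: -6.5348 -0.3727

Derivation:
joint[0] = (0.0000, 0.0000)  (base)
link 0: phi[0] = 40 = 40 deg
  cos(40 deg) = 0.7660, sin(40 deg) = 0.6428
  joint[1] = (0.0000, 0.0000) + 4.8 * (0.7660, 0.6428) = (0.0000 + 3.6770, 0.0000 + 3.0854) = (3.6770, 3.0854)
link 1: phi[1] = 40 + 150 = 190 deg
  cos(190 deg) = -0.9848, sin(190 deg) = -0.1736
  joint[2] = (3.6770, 3.0854) + 1.4 * (-0.9848, -0.1736) = (3.6770 + -1.3787, 3.0854 + -0.2431) = (2.2983, 2.8423)
link 2: phi[2] = 40 + 150 + 10 = 200 deg
  cos(200 deg) = -0.9397, sin(200 deg) = -0.3420
  joint[3] = (2.2983, 2.8423) + 9.4 * (-0.9397, -0.3420) = (2.2983 + -8.8331, 2.8423 + -3.2150) = (-6.5348, -0.3727)
End effector: (-6.5348, -0.3727)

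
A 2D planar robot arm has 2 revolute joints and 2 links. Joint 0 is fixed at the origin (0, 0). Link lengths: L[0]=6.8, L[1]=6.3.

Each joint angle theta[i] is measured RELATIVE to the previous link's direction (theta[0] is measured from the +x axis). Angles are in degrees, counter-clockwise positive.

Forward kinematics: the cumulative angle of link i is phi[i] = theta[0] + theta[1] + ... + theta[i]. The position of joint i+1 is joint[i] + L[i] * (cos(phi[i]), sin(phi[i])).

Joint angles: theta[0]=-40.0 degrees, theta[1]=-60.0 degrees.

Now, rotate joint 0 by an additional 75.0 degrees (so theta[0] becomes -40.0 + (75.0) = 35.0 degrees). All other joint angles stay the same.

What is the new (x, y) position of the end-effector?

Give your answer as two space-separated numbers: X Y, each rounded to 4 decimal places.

Answer: 11.2800 1.2378

Derivation:
joint[0] = (0.0000, 0.0000)  (base)
link 0: phi[0] = 35 = 35 deg
  cos(35 deg) = 0.8192, sin(35 deg) = 0.5736
  joint[1] = (0.0000, 0.0000) + 6.8 * (0.8192, 0.5736) = (0.0000 + 5.5702, 0.0000 + 3.9003) = (5.5702, 3.9003)
link 1: phi[1] = 35 + -60 = -25 deg
  cos(-25 deg) = 0.9063, sin(-25 deg) = -0.4226
  joint[2] = (5.5702, 3.9003) + 6.3 * (0.9063, -0.4226) = (5.5702 + 5.7097, 3.9003 + -2.6625) = (11.2800, 1.2378)
End effector: (11.2800, 1.2378)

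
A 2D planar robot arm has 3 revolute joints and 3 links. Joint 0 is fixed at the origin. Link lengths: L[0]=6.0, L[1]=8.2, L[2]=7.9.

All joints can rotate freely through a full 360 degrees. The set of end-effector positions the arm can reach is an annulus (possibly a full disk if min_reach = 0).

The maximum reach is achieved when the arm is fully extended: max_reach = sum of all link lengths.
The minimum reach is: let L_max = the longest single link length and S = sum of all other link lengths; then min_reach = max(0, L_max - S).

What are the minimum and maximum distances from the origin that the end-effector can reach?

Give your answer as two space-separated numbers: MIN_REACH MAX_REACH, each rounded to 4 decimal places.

Link lengths: [6.0, 8.2, 7.9]
max_reach = 6 + 8.2 + 7.9 = 22.1
L_max = max([6.0, 8.2, 7.9]) = 8.2
S (sum of others) = 22.1 - 8.2 = 13.9
min_reach = max(0, 8.2 - 13.9) = max(0, -5.7) = 0

Answer: 0.0000 22.1000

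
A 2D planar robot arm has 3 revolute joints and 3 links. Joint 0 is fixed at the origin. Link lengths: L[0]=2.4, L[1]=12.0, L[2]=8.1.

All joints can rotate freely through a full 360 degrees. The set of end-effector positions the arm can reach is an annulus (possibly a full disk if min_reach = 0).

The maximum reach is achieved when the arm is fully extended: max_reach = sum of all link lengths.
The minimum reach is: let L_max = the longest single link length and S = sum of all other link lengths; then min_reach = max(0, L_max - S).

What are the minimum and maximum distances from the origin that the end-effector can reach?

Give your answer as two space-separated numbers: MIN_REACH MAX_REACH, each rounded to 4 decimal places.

Answer: 1.5000 22.5000

Derivation:
Link lengths: [2.4, 12.0, 8.1]
max_reach = 2.4 + 12 + 8.1 = 22.5
L_max = max([2.4, 12.0, 8.1]) = 12
S (sum of others) = 22.5 - 12 = 10.5
min_reach = max(0, 12 - 10.5) = max(0, 1.5) = 1.5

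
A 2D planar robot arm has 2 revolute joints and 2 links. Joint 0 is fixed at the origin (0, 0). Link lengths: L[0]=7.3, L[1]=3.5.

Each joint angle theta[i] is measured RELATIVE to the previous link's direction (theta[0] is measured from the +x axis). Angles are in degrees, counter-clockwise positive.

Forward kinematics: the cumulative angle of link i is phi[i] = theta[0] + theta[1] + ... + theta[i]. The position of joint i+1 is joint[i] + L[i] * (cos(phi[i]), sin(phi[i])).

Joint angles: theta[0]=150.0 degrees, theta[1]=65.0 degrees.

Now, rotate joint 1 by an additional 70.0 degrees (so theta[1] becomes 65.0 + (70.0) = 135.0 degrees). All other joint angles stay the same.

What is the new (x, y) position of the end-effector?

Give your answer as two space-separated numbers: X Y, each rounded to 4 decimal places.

joint[0] = (0.0000, 0.0000)  (base)
link 0: phi[0] = 150 = 150 deg
  cos(150 deg) = -0.8660, sin(150 deg) = 0.5000
  joint[1] = (0.0000, 0.0000) + 7.3 * (-0.8660, 0.5000) = (0.0000 + -6.3220, 0.0000 + 3.6500) = (-6.3220, 3.6500)
link 1: phi[1] = 150 + 135 = 285 deg
  cos(285 deg) = 0.2588, sin(285 deg) = -0.9659
  joint[2] = (-6.3220, 3.6500) + 3.5 * (0.2588, -0.9659) = (-6.3220 + 0.9059, 3.6500 + -3.3807) = (-5.4161, 0.2693)
End effector: (-5.4161, 0.2693)

Answer: -5.4161 0.2693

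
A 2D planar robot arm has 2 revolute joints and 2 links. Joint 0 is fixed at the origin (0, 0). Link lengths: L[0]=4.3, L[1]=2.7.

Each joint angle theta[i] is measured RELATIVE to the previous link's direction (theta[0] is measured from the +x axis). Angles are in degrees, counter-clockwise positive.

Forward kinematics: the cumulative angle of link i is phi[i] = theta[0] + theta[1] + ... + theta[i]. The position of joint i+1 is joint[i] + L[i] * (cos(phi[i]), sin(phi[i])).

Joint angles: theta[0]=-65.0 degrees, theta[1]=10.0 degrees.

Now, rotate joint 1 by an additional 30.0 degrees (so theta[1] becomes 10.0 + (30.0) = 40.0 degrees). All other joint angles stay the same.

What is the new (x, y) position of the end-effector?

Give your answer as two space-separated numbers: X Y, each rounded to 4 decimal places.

joint[0] = (0.0000, 0.0000)  (base)
link 0: phi[0] = -65 = -65 deg
  cos(-65 deg) = 0.4226, sin(-65 deg) = -0.9063
  joint[1] = (0.0000, 0.0000) + 4.3 * (0.4226, -0.9063) = (0.0000 + 1.8173, 0.0000 + -3.8971) = (1.8173, -3.8971)
link 1: phi[1] = -65 + 40 = -25 deg
  cos(-25 deg) = 0.9063, sin(-25 deg) = -0.4226
  joint[2] = (1.8173, -3.8971) + 2.7 * (0.9063, -0.4226) = (1.8173 + 2.4470, -3.8971 + -1.1411) = (4.2643, -5.0382)
End effector: (4.2643, -5.0382)

Answer: 4.2643 -5.0382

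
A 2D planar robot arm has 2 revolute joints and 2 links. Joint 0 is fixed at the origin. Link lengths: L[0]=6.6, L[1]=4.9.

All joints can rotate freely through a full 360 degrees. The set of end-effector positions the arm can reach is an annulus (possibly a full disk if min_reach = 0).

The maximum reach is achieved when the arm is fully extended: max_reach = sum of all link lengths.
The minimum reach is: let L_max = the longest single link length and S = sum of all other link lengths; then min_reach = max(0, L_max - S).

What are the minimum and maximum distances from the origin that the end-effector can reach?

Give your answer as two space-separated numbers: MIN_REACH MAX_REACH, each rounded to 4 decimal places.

Link lengths: [6.6, 4.9]
max_reach = 6.6 + 4.9 = 11.5
L_max = max([6.6, 4.9]) = 6.6
S (sum of others) = 11.5 - 6.6 = 4.9
min_reach = max(0, 6.6 - 4.9) = max(0, 1.7) = 1.7

Answer: 1.7000 11.5000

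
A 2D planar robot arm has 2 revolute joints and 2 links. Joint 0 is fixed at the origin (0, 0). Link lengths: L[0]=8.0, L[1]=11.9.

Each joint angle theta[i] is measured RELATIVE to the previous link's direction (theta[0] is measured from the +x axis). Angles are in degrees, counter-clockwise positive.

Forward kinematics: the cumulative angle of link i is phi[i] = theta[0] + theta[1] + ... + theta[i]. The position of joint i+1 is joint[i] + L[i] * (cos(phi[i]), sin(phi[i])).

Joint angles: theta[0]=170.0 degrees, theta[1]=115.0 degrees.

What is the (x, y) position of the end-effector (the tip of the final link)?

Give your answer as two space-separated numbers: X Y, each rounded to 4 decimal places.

joint[0] = (0.0000, 0.0000)  (base)
link 0: phi[0] = 170 = 170 deg
  cos(170 deg) = -0.9848, sin(170 deg) = 0.1736
  joint[1] = (0.0000, 0.0000) + 8 * (-0.9848, 0.1736) = (0.0000 + -7.8785, 0.0000 + 1.3892) = (-7.8785, 1.3892)
link 1: phi[1] = 170 + 115 = 285 deg
  cos(285 deg) = 0.2588, sin(285 deg) = -0.9659
  joint[2] = (-7.8785, 1.3892) + 11.9 * (0.2588, -0.9659) = (-7.8785 + 3.0799, 1.3892 + -11.4945) = (-4.7985, -10.1053)
End effector: (-4.7985, -10.1053)

Answer: -4.7985 -10.1053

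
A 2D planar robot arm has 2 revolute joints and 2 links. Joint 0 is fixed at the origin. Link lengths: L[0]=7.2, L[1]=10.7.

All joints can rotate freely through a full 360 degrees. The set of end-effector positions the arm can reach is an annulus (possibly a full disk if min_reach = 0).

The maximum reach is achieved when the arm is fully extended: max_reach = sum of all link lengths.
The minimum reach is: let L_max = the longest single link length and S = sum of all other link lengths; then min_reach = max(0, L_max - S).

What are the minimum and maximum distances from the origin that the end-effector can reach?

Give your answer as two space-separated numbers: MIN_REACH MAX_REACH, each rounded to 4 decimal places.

Link lengths: [7.2, 10.7]
max_reach = 7.2 + 10.7 = 17.9
L_max = max([7.2, 10.7]) = 10.7
S (sum of others) = 17.9 - 10.7 = 7.2
min_reach = max(0, 10.7 - 7.2) = max(0, 3.5) = 3.5

Answer: 3.5000 17.9000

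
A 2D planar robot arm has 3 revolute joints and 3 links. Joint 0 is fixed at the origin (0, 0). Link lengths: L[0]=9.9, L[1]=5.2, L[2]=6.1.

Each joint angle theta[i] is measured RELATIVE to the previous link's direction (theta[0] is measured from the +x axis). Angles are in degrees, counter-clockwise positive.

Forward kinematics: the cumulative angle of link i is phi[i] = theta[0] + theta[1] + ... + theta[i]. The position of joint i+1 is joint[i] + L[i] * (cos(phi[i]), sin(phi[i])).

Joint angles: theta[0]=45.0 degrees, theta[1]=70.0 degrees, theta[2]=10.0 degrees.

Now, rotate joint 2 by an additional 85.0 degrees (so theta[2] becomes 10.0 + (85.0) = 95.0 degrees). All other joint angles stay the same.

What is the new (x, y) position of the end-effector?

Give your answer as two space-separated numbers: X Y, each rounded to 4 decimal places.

joint[0] = (0.0000, 0.0000)  (base)
link 0: phi[0] = 45 = 45 deg
  cos(45 deg) = 0.7071, sin(45 deg) = 0.7071
  joint[1] = (0.0000, 0.0000) + 9.9 * (0.7071, 0.7071) = (0.0000 + 7.0004, 0.0000 + 7.0004) = (7.0004, 7.0004)
link 1: phi[1] = 45 + 70 = 115 deg
  cos(115 deg) = -0.4226, sin(115 deg) = 0.9063
  joint[2] = (7.0004, 7.0004) + 5.2 * (-0.4226, 0.9063) = (7.0004 + -2.1976, 7.0004 + 4.7128) = (4.8027, 11.7132)
link 2: phi[2] = 45 + 70 + 95 = 210 deg
  cos(210 deg) = -0.8660, sin(210 deg) = -0.5000
  joint[3] = (4.8027, 11.7132) + 6.1 * (-0.8660, -0.5000) = (4.8027 + -5.2828, 11.7132 + -3.0500) = (-0.4800, 8.6632)
End effector: (-0.4800, 8.6632)

Answer: -0.4800 8.6632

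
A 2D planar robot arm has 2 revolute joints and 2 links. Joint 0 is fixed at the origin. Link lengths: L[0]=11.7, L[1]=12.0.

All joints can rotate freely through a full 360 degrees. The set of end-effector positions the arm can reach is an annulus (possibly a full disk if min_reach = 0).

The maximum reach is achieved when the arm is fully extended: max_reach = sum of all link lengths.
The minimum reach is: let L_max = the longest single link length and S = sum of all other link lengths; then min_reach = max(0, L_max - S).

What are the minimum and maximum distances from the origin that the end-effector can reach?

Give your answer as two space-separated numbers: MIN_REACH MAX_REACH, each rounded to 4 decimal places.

Link lengths: [11.7, 12.0]
max_reach = 11.7 + 12 = 23.7
L_max = max([11.7, 12.0]) = 12
S (sum of others) = 23.7 - 12 = 11.7
min_reach = max(0, 12 - 11.7) = max(0, 0.3) = 0.3

Answer: 0.3000 23.7000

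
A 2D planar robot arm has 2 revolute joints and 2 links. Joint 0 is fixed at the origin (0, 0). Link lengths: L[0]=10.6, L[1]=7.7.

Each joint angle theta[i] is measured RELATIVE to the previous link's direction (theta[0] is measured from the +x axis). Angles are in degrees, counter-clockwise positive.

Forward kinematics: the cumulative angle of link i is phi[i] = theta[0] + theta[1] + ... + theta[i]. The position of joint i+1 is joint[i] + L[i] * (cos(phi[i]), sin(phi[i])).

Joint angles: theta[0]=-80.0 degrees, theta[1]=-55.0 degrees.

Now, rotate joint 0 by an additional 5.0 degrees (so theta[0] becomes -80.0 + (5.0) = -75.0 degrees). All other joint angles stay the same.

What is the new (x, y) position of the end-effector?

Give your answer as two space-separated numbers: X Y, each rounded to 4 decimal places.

joint[0] = (0.0000, 0.0000)  (base)
link 0: phi[0] = -75 = -75 deg
  cos(-75 deg) = 0.2588, sin(-75 deg) = -0.9659
  joint[1] = (0.0000, 0.0000) + 10.6 * (0.2588, -0.9659) = (0.0000 + 2.7435, 0.0000 + -10.2388) = (2.7435, -10.2388)
link 1: phi[1] = -75 + -55 = -130 deg
  cos(-130 deg) = -0.6428, sin(-130 deg) = -0.7660
  joint[2] = (2.7435, -10.2388) + 7.7 * (-0.6428, -0.7660) = (2.7435 + -4.9495, -10.2388 + -5.8985) = (-2.2060, -16.1374)
End effector: (-2.2060, -16.1374)

Answer: -2.2060 -16.1374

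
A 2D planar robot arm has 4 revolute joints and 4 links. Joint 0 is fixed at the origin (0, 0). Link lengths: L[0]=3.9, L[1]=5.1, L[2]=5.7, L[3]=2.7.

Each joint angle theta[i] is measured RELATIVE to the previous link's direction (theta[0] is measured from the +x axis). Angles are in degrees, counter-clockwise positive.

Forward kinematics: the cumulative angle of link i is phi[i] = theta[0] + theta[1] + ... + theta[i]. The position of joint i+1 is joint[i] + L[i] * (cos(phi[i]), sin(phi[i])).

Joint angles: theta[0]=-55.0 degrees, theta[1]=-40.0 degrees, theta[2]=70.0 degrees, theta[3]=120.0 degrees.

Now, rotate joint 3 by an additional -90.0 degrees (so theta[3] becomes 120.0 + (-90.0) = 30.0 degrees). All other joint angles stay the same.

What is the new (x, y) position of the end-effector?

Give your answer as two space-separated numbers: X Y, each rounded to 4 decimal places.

Answer: 9.6481 -10.4489

Derivation:
joint[0] = (0.0000, 0.0000)  (base)
link 0: phi[0] = -55 = -55 deg
  cos(-55 deg) = 0.5736, sin(-55 deg) = -0.8192
  joint[1] = (0.0000, 0.0000) + 3.9 * (0.5736, -0.8192) = (0.0000 + 2.2369, 0.0000 + -3.1947) = (2.2369, -3.1947)
link 1: phi[1] = -55 + -40 = -95 deg
  cos(-95 deg) = -0.0872, sin(-95 deg) = -0.9962
  joint[2] = (2.2369, -3.1947) + 5.1 * (-0.0872, -0.9962) = (2.2369 + -0.4445, -3.1947 + -5.0806) = (1.7925, -8.2753)
link 2: phi[2] = -55 + -40 + 70 = -25 deg
  cos(-25 deg) = 0.9063, sin(-25 deg) = -0.4226
  joint[3] = (1.7925, -8.2753) + 5.7 * (0.9063, -0.4226) = (1.7925 + 5.1660, -8.2753 + -2.4089) = (6.9584, -10.6842)
link 3: phi[3] = -55 + -40 + 70 + 30 = 5 deg
  cos(5 deg) = 0.9962, sin(5 deg) = 0.0872
  joint[4] = (6.9584, -10.6842) + 2.7 * (0.9962, 0.0872) = (6.9584 + 2.6897, -10.6842 + 0.2353) = (9.6481, -10.4489)
End effector: (9.6481, -10.4489)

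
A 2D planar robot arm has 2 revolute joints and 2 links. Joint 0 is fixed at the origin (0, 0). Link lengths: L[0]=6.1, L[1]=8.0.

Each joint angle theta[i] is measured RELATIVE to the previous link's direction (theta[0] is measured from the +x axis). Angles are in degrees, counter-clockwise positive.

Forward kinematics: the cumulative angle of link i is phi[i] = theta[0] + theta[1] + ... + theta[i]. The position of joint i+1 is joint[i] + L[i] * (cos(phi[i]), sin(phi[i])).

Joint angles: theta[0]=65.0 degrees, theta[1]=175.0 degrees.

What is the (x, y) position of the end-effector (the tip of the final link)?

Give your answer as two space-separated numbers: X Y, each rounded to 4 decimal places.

Answer: -1.4220 -1.3997

Derivation:
joint[0] = (0.0000, 0.0000)  (base)
link 0: phi[0] = 65 = 65 deg
  cos(65 deg) = 0.4226, sin(65 deg) = 0.9063
  joint[1] = (0.0000, 0.0000) + 6.1 * (0.4226, 0.9063) = (0.0000 + 2.5780, 0.0000 + 5.5285) = (2.5780, 5.5285)
link 1: phi[1] = 65 + 175 = 240 deg
  cos(240 deg) = -0.5000, sin(240 deg) = -0.8660
  joint[2] = (2.5780, 5.5285) + 8 * (-0.5000, -0.8660) = (2.5780 + -4.0000, 5.5285 + -6.9282) = (-1.4220, -1.3997)
End effector: (-1.4220, -1.3997)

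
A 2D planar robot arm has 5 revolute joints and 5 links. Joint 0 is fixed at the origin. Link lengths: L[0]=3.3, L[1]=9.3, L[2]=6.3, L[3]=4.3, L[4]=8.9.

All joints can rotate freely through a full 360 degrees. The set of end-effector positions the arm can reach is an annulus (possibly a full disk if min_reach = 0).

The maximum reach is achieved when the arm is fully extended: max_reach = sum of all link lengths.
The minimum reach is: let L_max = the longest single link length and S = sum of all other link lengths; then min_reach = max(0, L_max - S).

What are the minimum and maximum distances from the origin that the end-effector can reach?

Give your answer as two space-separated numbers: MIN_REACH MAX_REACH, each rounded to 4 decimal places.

Answer: 0.0000 32.1000

Derivation:
Link lengths: [3.3, 9.3, 6.3, 4.3, 8.9]
max_reach = 3.3 + 9.3 + 6.3 + 4.3 + 8.9 = 32.1
L_max = max([3.3, 9.3, 6.3, 4.3, 8.9]) = 9.3
S (sum of others) = 32.1 - 9.3 = 22.8
min_reach = max(0, 9.3 - 22.8) = max(0, -13.5) = 0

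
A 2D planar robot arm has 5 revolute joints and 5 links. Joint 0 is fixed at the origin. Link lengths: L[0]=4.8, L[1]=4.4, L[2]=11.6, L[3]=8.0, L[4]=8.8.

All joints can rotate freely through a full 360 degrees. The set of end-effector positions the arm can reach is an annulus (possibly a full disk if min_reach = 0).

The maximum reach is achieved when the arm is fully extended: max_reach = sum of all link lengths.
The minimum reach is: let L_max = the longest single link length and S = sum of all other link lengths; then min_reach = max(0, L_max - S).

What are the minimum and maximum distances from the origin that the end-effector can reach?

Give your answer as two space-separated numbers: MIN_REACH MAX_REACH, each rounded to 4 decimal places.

Link lengths: [4.8, 4.4, 11.6, 8.0, 8.8]
max_reach = 4.8 + 4.4 + 11.6 + 8 + 8.8 = 37.6
L_max = max([4.8, 4.4, 11.6, 8.0, 8.8]) = 11.6
S (sum of others) = 37.6 - 11.6 = 26
min_reach = max(0, 11.6 - 26) = max(0, -14.4) = 0

Answer: 0.0000 37.6000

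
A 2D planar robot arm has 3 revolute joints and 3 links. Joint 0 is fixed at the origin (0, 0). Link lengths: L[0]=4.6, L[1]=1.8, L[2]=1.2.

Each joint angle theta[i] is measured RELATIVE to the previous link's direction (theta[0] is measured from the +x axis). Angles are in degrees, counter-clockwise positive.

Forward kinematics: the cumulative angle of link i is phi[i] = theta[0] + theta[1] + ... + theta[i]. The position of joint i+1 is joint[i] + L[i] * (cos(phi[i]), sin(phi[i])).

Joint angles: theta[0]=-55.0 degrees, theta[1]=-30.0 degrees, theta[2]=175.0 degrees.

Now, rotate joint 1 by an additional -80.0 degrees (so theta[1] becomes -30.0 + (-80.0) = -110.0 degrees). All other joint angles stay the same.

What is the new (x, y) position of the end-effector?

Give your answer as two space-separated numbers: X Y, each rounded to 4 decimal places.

Answer: 2.0816 -4.0256

Derivation:
joint[0] = (0.0000, 0.0000)  (base)
link 0: phi[0] = -55 = -55 deg
  cos(-55 deg) = 0.5736, sin(-55 deg) = -0.8192
  joint[1] = (0.0000, 0.0000) + 4.6 * (0.5736, -0.8192) = (0.0000 + 2.6385, 0.0000 + -3.7681) = (2.6385, -3.7681)
link 1: phi[1] = -55 + -110 = -165 deg
  cos(-165 deg) = -0.9659, sin(-165 deg) = -0.2588
  joint[2] = (2.6385, -3.7681) + 1.8 * (-0.9659, -0.2588) = (2.6385 + -1.7387, -3.7681 + -0.4659) = (0.8998, -4.2340)
link 2: phi[2] = -55 + -110 + 175 = 10 deg
  cos(10 deg) = 0.9848, sin(10 deg) = 0.1736
  joint[3] = (0.8998, -4.2340) + 1.2 * (0.9848, 0.1736) = (0.8998 + 1.1818, -4.2340 + 0.2084) = (2.0816, -4.0256)
End effector: (2.0816, -4.0256)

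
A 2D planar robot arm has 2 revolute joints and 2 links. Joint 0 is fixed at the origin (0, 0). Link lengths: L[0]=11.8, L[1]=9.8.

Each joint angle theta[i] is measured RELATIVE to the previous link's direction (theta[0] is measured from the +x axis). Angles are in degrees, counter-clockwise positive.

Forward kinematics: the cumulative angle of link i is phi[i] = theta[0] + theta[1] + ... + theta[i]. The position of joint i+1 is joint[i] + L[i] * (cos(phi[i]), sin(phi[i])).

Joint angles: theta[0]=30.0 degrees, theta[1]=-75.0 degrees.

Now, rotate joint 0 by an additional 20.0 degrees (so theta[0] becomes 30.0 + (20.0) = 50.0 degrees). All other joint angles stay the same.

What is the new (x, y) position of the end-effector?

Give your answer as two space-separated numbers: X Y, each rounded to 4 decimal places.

Answer: 16.4667 4.8977

Derivation:
joint[0] = (0.0000, 0.0000)  (base)
link 0: phi[0] = 50 = 50 deg
  cos(50 deg) = 0.6428, sin(50 deg) = 0.7660
  joint[1] = (0.0000, 0.0000) + 11.8 * (0.6428, 0.7660) = (0.0000 + 7.5849, 0.0000 + 9.0393) = (7.5849, 9.0393)
link 1: phi[1] = 50 + -75 = -25 deg
  cos(-25 deg) = 0.9063, sin(-25 deg) = -0.4226
  joint[2] = (7.5849, 9.0393) + 9.8 * (0.9063, -0.4226) = (7.5849 + 8.8818, 9.0393 + -4.1417) = (16.4667, 4.8977)
End effector: (16.4667, 4.8977)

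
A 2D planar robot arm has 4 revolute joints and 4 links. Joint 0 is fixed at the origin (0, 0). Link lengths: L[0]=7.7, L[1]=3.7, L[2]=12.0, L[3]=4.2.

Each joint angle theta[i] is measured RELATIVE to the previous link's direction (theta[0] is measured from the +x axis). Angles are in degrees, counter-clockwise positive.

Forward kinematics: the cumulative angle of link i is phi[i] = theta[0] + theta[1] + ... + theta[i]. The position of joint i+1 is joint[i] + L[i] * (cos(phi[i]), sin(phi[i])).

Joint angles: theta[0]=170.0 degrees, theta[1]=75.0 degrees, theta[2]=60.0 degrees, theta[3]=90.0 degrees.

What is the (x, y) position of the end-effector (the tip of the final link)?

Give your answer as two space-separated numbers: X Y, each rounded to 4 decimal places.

Answer: 1.1766 -9.4371

Derivation:
joint[0] = (0.0000, 0.0000)  (base)
link 0: phi[0] = 170 = 170 deg
  cos(170 deg) = -0.9848, sin(170 deg) = 0.1736
  joint[1] = (0.0000, 0.0000) + 7.7 * (-0.9848, 0.1736) = (0.0000 + -7.5830, 0.0000 + 1.3371) = (-7.5830, 1.3371)
link 1: phi[1] = 170 + 75 = 245 deg
  cos(245 deg) = -0.4226, sin(245 deg) = -0.9063
  joint[2] = (-7.5830, 1.3371) + 3.7 * (-0.4226, -0.9063) = (-7.5830 + -1.5637, 1.3371 + -3.3533) = (-9.1467, -2.0162)
link 2: phi[2] = 170 + 75 + 60 = 305 deg
  cos(305 deg) = 0.5736, sin(305 deg) = -0.8192
  joint[3] = (-9.1467, -2.0162) + 12 * (0.5736, -0.8192) = (-9.1467 + 6.8829, -2.0162 + -9.8298) = (-2.2638, -11.8461)
link 3: phi[3] = 170 + 75 + 60 + 90 = 395 deg
  cos(395 deg) = 0.8192, sin(395 deg) = 0.5736
  joint[4] = (-2.2638, -11.8461) + 4.2 * (0.8192, 0.5736) = (-2.2638 + 3.4404, -11.8461 + 2.4090) = (1.1766, -9.4371)
End effector: (1.1766, -9.4371)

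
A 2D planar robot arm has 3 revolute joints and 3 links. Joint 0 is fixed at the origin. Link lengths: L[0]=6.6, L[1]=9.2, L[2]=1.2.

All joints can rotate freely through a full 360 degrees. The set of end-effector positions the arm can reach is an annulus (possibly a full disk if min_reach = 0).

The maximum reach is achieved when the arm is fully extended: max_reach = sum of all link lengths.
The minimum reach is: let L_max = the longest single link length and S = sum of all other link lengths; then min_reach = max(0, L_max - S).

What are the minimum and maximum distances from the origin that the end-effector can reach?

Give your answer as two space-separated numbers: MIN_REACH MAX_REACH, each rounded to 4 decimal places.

Answer: 1.4000 17.0000

Derivation:
Link lengths: [6.6, 9.2, 1.2]
max_reach = 6.6 + 9.2 + 1.2 = 17
L_max = max([6.6, 9.2, 1.2]) = 9.2
S (sum of others) = 17 - 9.2 = 7.8
min_reach = max(0, 9.2 - 7.8) = max(0, 1.4) = 1.4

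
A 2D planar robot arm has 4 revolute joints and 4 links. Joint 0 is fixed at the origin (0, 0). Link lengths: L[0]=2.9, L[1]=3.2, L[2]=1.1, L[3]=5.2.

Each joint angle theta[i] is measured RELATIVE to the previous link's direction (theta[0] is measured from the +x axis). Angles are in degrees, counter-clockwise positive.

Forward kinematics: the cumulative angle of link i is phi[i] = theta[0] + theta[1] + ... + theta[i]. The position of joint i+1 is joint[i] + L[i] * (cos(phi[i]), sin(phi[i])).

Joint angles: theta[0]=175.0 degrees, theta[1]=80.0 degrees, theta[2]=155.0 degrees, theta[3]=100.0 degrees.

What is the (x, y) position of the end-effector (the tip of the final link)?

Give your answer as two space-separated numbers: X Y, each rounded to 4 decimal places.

Answer: -7.5135 0.6044

Derivation:
joint[0] = (0.0000, 0.0000)  (base)
link 0: phi[0] = 175 = 175 deg
  cos(175 deg) = -0.9962, sin(175 deg) = 0.0872
  joint[1] = (0.0000, 0.0000) + 2.9 * (-0.9962, 0.0872) = (0.0000 + -2.8890, 0.0000 + 0.2528) = (-2.8890, 0.2528)
link 1: phi[1] = 175 + 80 = 255 deg
  cos(255 deg) = -0.2588, sin(255 deg) = -0.9659
  joint[2] = (-2.8890, 0.2528) + 3.2 * (-0.2588, -0.9659) = (-2.8890 + -0.8282, 0.2528 + -3.0910) = (-3.7172, -2.8382)
link 2: phi[2] = 175 + 80 + 155 = 410 deg
  cos(410 deg) = 0.6428, sin(410 deg) = 0.7660
  joint[3] = (-3.7172, -2.8382) + 1.1 * (0.6428, 0.7660) = (-3.7172 + 0.7071, -2.8382 + 0.8426) = (-3.0101, -1.9956)
link 3: phi[3] = 175 + 80 + 155 + 100 = 510 deg
  cos(510 deg) = -0.8660, sin(510 deg) = 0.5000
  joint[4] = (-3.0101, -1.9956) + 5.2 * (-0.8660, 0.5000) = (-3.0101 + -4.5033, -1.9956 + 2.6000) = (-7.5135, 0.6044)
End effector: (-7.5135, 0.6044)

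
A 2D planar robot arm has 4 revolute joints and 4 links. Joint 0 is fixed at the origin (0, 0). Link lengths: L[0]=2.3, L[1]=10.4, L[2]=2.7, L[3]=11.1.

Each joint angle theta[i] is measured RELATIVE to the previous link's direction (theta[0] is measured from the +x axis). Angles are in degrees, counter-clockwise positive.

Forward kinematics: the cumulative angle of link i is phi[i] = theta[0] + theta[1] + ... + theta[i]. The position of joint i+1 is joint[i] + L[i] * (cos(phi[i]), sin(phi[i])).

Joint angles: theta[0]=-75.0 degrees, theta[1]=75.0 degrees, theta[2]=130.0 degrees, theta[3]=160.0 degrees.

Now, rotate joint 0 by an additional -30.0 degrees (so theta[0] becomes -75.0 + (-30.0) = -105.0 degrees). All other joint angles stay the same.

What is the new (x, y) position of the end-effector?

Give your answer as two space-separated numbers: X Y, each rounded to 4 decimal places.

joint[0] = (0.0000, 0.0000)  (base)
link 0: phi[0] = -105 = -105 deg
  cos(-105 deg) = -0.2588, sin(-105 deg) = -0.9659
  joint[1] = (0.0000, 0.0000) + 2.3 * (-0.2588, -0.9659) = (0.0000 + -0.5953, 0.0000 + -2.2216) = (-0.5953, -2.2216)
link 1: phi[1] = -105 + 75 = -30 deg
  cos(-30 deg) = 0.8660, sin(-30 deg) = -0.5000
  joint[2] = (-0.5953, -2.2216) + 10.4 * (0.8660, -0.5000) = (-0.5953 + 9.0067, -2.2216 + -5.2000) = (8.4114, -7.4216)
link 2: phi[2] = -105 + 75 + 130 = 100 deg
  cos(100 deg) = -0.1736, sin(100 deg) = 0.9848
  joint[3] = (8.4114, -7.4216) + 2.7 * (-0.1736, 0.9848) = (8.4114 + -0.4689, -7.4216 + 2.6590) = (7.9425, -4.7626)
link 3: phi[3] = -105 + 75 + 130 + 160 = 260 deg
  cos(260 deg) = -0.1736, sin(260 deg) = -0.9848
  joint[4] = (7.9425, -4.7626) + 11.1 * (-0.1736, -0.9848) = (7.9425 + -1.9275, -4.7626 + -10.9314) = (6.0150, -15.6940)
End effector: (6.0150, -15.6940)

Answer: 6.0150 -15.6940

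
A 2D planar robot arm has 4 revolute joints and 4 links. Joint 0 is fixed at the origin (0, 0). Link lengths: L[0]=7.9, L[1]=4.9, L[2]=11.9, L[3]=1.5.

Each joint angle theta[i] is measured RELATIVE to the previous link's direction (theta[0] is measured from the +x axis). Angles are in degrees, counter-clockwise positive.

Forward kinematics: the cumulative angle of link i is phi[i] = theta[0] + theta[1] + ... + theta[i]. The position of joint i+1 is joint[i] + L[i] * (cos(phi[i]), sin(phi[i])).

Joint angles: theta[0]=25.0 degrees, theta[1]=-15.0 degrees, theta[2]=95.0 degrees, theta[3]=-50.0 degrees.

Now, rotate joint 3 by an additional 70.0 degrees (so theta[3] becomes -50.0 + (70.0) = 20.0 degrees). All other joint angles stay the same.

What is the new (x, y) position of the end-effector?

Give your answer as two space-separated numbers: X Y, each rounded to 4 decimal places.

Answer: 8.0451 16.9128

Derivation:
joint[0] = (0.0000, 0.0000)  (base)
link 0: phi[0] = 25 = 25 deg
  cos(25 deg) = 0.9063, sin(25 deg) = 0.4226
  joint[1] = (0.0000, 0.0000) + 7.9 * (0.9063, 0.4226) = (0.0000 + 7.1598, 0.0000 + 3.3387) = (7.1598, 3.3387)
link 1: phi[1] = 25 + -15 = 10 deg
  cos(10 deg) = 0.9848, sin(10 deg) = 0.1736
  joint[2] = (7.1598, 3.3387) + 4.9 * (0.9848, 0.1736) = (7.1598 + 4.8256, 3.3387 + 0.8509) = (11.9854, 4.1896)
link 2: phi[2] = 25 + -15 + 95 = 105 deg
  cos(105 deg) = -0.2588, sin(105 deg) = 0.9659
  joint[3] = (11.9854, 4.1896) + 11.9 * (-0.2588, 0.9659) = (11.9854 + -3.0799, 4.1896 + 11.4945) = (8.9054, 15.6841)
link 3: phi[3] = 25 + -15 + 95 + 20 = 125 deg
  cos(125 deg) = -0.5736, sin(125 deg) = 0.8192
  joint[4] = (8.9054, 15.6841) + 1.5 * (-0.5736, 0.8192) = (8.9054 + -0.8604, 15.6841 + 1.2287) = (8.0451, 16.9128)
End effector: (8.0451, 16.9128)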